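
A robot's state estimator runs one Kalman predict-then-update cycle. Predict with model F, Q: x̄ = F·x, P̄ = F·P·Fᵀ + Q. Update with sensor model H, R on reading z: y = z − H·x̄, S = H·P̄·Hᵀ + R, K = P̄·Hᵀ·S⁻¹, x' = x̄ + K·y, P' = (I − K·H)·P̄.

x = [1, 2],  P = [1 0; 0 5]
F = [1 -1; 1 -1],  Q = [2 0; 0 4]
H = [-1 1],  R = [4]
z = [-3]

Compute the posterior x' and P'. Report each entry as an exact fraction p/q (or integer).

x̄ = F·x = [-1, -1]
P̄ = F·P·Fᵀ + Q = [8 6; 6 10]
y = z − H·x̄ = [-3]
S = H·P̄·Hᵀ + R = [10]
K = P̄·Hᵀ·S⁻¹ = [-1/5; 2/5]
x' = x̄ + K·y = [-2/5, -11/5]
P' = (I − K·H)·P̄ = [38/5 34/5; 34/5 42/5]

x' = [-2/5, -11/5]
P' = [38/5 34/5; 34/5 42/5]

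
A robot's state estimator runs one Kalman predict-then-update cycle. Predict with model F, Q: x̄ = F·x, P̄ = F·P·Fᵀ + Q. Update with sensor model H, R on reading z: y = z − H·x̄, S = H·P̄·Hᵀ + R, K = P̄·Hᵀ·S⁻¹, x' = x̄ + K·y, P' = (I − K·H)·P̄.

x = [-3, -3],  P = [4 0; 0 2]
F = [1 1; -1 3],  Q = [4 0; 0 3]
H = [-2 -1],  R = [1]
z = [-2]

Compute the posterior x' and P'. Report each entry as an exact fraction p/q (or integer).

x̄ = F·x = [-6, -6]
P̄ = F·P·Fᵀ + Q = [10 2; 2 25]
y = z − H·x̄ = [-20]
S = H·P̄·Hᵀ + R = [74]
K = P̄·Hᵀ·S⁻¹ = [-11/37; -29/74]
x' = x̄ + K·y = [-2/37, 68/37]
P' = (I − K·H)·P̄ = [128/37 -245/37; -245/37 1009/74]

x' = [-2/37, 68/37]
P' = [128/37 -245/37; -245/37 1009/74]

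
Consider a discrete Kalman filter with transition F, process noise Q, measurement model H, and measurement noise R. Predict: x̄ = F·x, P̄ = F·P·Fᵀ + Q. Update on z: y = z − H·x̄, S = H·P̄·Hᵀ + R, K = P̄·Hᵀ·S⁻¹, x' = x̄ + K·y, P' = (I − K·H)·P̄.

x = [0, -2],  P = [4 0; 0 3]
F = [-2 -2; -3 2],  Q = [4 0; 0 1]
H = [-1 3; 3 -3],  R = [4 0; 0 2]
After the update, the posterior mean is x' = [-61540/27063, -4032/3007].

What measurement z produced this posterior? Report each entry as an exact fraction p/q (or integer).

x̄ = F·x = [4, -4]
P̄ = F·P·Fᵀ + Q = [32 12; 12 49]
S = H·P̄·Hᵀ + R = [405 -393; -393 515]
K = P̄·Hᵀ·S⁻¹ = [12820/27063 4312/9021; 1439/3007 450/3007]
x' − x̄ = [-169792/27063, 7996/3007] = K·y
y = (KᵀK)⁻¹·Kᵀ·(x' − x̄) = [14, -27]
z = y + H·x̄ = [14, -27] + [-16, 24] = [-2, -3]

z = [-2, -3]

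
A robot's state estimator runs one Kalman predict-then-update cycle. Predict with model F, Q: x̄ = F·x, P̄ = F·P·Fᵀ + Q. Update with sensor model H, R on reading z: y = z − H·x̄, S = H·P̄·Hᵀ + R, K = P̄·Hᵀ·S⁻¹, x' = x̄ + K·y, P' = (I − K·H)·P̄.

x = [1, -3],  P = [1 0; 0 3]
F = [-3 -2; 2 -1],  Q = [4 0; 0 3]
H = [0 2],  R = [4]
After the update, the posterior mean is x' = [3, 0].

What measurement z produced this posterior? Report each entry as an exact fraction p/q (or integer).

z = [-1]

x̄ = F·x = [3, 5]
P̄ = F·P·Fᵀ + Q = [25 0; 0 10]
S = H·P̄·Hᵀ + R = [44]
K = P̄·Hᵀ·S⁻¹ = [0; 5/11]
x' − x̄ = [0, -5] = K·y
y = (KᵀK)⁻¹·Kᵀ·(x' − x̄) = [-11]
z = y + H·x̄ = [-11] + [10] = [-1]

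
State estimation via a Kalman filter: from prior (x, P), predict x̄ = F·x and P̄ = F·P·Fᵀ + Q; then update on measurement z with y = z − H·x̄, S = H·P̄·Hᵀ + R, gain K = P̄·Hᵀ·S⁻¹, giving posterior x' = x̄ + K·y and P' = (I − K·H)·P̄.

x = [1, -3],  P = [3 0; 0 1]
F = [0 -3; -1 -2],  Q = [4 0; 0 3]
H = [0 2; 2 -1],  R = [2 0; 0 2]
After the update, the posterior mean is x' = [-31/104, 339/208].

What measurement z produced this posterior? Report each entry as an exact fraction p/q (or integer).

z = [3, -3]

x̄ = F·x = [9, 5]
P̄ = F·P·Fᵀ + Q = [13 6; 6 10]
S = H·P̄·Hᵀ + R = [42 4; 4 40]
K = P̄·Hᵀ·S⁻¹ = [25/104 99/208; 99/208 1/416]
x' − x̄ = [-967/104, -701/208] = K·y
y = (KᵀK)⁻¹·Kᵀ·(x' − x̄) = [-7, -16]
z = y + H·x̄ = [-7, -16] + [10, 13] = [3, -3]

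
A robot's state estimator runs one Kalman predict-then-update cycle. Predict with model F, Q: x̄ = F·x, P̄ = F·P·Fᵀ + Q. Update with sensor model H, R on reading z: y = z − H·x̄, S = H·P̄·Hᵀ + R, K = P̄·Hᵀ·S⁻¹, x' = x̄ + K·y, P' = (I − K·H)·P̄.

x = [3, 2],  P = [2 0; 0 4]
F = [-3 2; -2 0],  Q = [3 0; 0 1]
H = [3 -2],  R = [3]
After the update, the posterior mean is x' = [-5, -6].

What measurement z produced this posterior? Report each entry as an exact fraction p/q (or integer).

x̄ = F·x = [-5, -6]
P̄ = F·P·Fᵀ + Q = [37 12; 12 9]
S = H·P̄·Hᵀ + R = [228]
K = P̄·Hᵀ·S⁻¹ = [29/76; 3/38]
x' − x̄ = [0, 0] = K·y
y = (KᵀK)⁻¹·Kᵀ·(x' − x̄) = [0]
z = y + H·x̄ = [0] + [-3] = [-3]

z = [-3]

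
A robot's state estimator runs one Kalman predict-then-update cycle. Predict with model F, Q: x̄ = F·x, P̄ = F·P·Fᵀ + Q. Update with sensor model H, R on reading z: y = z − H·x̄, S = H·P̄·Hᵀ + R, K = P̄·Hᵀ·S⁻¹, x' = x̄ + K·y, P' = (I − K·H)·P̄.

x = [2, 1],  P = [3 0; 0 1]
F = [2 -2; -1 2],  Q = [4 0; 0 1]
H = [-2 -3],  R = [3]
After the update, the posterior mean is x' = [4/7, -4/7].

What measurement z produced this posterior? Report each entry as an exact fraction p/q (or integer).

z = [1]

x̄ = F·x = [2, 0]
P̄ = F·P·Fᵀ + Q = [20 -10; -10 8]
S = H·P̄·Hᵀ + R = [35]
K = P̄·Hᵀ·S⁻¹ = [-2/7; -4/35]
x' − x̄ = [-10/7, -4/7] = K·y
y = (KᵀK)⁻¹·Kᵀ·(x' − x̄) = [5]
z = y + H·x̄ = [5] + [-4] = [1]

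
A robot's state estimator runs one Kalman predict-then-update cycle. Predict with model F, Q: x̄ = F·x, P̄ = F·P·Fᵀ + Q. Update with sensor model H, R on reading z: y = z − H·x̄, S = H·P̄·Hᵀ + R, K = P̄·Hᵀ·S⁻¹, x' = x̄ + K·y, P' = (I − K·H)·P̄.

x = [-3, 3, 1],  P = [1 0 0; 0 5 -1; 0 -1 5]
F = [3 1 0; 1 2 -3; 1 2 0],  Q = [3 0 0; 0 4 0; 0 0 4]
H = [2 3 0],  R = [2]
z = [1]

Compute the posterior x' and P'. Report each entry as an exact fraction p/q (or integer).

x' = [-2467/500, 1807/500, 4391/1000]
P' = [2569/250 -1699/250 2113/500; -1699/250 1179/250 -1373/500; 2113/500 -1373/500 13551/1000]

x̄ = F·x = [-6, 0, 3]
P̄ = F·P·Fᵀ + Q = [17 16 13; 16 82 27; 13 27 25]
y = z − H·x̄ = [13]
S = H·P̄·Hᵀ + R = [1000]
K = P̄·Hᵀ·S⁻¹ = [41/500; 139/500; 107/1000]
x' = x̄ + K·y = [-2467/500, 1807/500, 4391/1000]
P' = (I − K·H)·P̄ = [2569/250 -1699/250 2113/500; -1699/250 1179/250 -1373/500; 2113/500 -1373/500 13551/1000]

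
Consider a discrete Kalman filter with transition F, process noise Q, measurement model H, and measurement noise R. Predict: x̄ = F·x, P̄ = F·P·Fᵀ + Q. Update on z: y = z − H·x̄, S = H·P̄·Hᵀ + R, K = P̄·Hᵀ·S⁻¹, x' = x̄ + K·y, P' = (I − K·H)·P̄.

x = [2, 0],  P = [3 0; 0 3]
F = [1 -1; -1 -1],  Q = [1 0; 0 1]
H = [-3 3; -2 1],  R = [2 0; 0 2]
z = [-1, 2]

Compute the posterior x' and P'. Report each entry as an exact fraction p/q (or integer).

x̄ = F·x = [2, -2]
P̄ = F·P·Fᵀ + Q = [7 0; 0 7]
y = z − H·x̄ = [11, 8]
S = H·P̄·Hᵀ + R = [128 63; 63 37]
K = P̄·Hᵀ·S⁻¹ = [105/767 -469/767; 336/767 -427/767]
x' = x̄ + K·y = [-1063/767, -1254/767]
P' = (I − K·H)·P̄ = [1008/767 1078/767; 1078/767 1302/767]

x' = [-1063/767, -1254/767]
P' = [1008/767 1078/767; 1078/767 1302/767]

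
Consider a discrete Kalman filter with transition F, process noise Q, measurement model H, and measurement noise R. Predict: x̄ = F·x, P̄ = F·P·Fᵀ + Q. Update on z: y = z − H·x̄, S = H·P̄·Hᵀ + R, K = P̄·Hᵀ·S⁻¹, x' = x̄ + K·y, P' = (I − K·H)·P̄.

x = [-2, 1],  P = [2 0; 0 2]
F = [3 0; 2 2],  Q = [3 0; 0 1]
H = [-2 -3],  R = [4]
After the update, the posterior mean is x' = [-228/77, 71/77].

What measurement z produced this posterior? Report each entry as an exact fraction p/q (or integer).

x̄ = F·x = [-6, -2]
P̄ = F·P·Fᵀ + Q = [21 12; 12 17]
S = H·P̄·Hᵀ + R = [385]
K = P̄·Hᵀ·S⁻¹ = [-78/385; -15/77]
x' − x̄ = [234/77, 225/77] = K·y
y = (KᵀK)⁻¹·Kᵀ·(x' − x̄) = [-15]
z = y + H·x̄ = [-15] + [18] = [3]

z = [3]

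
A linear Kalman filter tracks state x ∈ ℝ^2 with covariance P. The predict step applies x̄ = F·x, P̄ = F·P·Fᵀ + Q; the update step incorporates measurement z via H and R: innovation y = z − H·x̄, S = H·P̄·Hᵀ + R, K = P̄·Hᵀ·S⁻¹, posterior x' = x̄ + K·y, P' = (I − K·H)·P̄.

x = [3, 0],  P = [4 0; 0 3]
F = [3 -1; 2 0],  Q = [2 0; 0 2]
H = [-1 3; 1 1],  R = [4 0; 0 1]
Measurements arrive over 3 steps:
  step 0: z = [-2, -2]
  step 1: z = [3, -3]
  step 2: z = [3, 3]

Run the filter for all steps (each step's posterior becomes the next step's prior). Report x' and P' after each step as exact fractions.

step 0: x' = [-2934/3083, -2832/3083], P' = [2270/3083 -66/3083; -66/3083 882/3083]
step 1: x' = [-2086173/800702, -202131/800702], P' = [276499/400351 -5373/400351; -5373/400351 110871/400351]
step 2: x' = [52476219/49252751, 62837298/49252751], P' = [33925739/49252751 -675909/49252751; -675909/49252751 13634943/49252751]

step 0: x̄ = F·x = [9, 6]
step 0: P̄ = F·P·Fᵀ + Q = [41 24; 24 18]
step 0: y = z − H·x̄ = [-11, -17]
step 0: S = H·P̄·Hᵀ + R = [63 61; 61 108]
step 0: K = P̄·Hᵀ·S⁻¹ = [-617/3083 2204/3083; 678/3083 816/3083]
step 0: x' = x̄ + K·y = [-2934/3083, -2832/3083]
step 0: P' = (I − K·H)·P̄ = [2270/3083 -66/3083; -66/3083 882/3083]
step 1: x̄ = F·x = [-5970/3083, -5868/3083]
step 1: P̄ = F·P·Fᵀ + Q = [27874/3083 13752/3083; 13752/3083 15246/3083]
step 1: y = z − H·x̄ = [20883/3083, 2589/3083]
step 1: S = H·P̄·Hᵀ + R = [94908/3083 45368/3083; 45368/3083 73707/3083]
step 1: K = P̄·Hᵀ·S⁻¹ = [-146309/800702 271126/400351; 168993/800702 105498/400351]
step 1: x' = x̄ + K·y = [-2086173/800702, -202131/800702]
step 1: P' = (I − K·H)·P̄ = [276499/400351 -5373/400351; -5373/400351 110871/400351]
step 2: x̄ = F·x = [-3028194/400351, -2086173/400351]
step 2: P̄ = F·P·Fᵀ + Q = [3432302/400351 1669740/400351; 1669740/400351 1906698/400351]
step 2: y = z − H·x̄ = [633054/57193, 6315420/400351]
step 2: S = H·P̄·Hᵀ + R = [1739364/57193 803896/57193; 803896/57193 9078831/400351]
step 2: K = P̄·Hᵀ·S⁻¹ = [-17976733/98505502 33249830/49252751; 20790369/98505502 12959034/49252751]
step 2: x' = x̄ + K·y = [52476219/49252751, 62837298/49252751]
step 2: P' = (I − K·H)·P̄ = [33925739/49252751 -675909/49252751; -675909/49252751 13634943/49252751]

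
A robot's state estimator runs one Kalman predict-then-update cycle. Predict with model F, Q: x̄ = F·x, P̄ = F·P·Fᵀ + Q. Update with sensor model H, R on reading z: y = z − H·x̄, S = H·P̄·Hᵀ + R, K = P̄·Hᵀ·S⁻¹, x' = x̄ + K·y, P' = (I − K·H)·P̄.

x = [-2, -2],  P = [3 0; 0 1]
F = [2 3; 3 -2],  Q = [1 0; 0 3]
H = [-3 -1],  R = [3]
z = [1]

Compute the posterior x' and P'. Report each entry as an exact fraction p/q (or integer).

x' = [-652/307, 1556/307]
P' = [670/307 -1776/307; -1776/307 5538/307]

x̄ = F·x = [-10, -2]
P̄ = F·P·Fᵀ + Q = [22 12; 12 34]
y = z − H·x̄ = [-31]
S = H·P̄·Hᵀ + R = [307]
K = P̄·Hᵀ·S⁻¹ = [-78/307; -70/307]
x' = x̄ + K·y = [-652/307, 1556/307]
P' = (I − K·H)·P̄ = [670/307 -1776/307; -1776/307 5538/307]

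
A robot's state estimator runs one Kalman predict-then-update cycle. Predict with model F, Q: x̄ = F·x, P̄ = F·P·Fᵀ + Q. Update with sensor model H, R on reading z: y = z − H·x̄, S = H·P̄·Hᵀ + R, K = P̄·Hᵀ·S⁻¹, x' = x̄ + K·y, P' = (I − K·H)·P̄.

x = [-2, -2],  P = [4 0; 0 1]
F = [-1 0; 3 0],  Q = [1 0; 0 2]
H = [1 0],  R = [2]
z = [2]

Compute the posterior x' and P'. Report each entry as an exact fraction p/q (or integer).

x̄ = F·x = [2, -6]
P̄ = F·P·Fᵀ + Q = [5 -12; -12 38]
y = z − H·x̄ = [0]
S = H·P̄·Hᵀ + R = [7]
K = P̄·Hᵀ·S⁻¹ = [5/7; -12/7]
x' = x̄ + K·y = [2, -6]
P' = (I − K·H)·P̄ = [10/7 -24/7; -24/7 122/7]

x' = [2, -6]
P' = [10/7 -24/7; -24/7 122/7]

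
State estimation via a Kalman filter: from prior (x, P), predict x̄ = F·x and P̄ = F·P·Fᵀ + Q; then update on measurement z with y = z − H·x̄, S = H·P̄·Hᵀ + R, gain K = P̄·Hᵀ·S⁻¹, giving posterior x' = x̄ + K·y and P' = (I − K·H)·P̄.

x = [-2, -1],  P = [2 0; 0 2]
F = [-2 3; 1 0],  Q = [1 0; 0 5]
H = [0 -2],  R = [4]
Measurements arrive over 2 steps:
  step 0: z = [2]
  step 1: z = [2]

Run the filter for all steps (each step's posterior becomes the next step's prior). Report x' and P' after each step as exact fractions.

step 0: x' = [1/2, -9/8], P' = [25 -1/2; -1/2 7/8]
step 1: x' = [-467/248, -59/62], P' = [7271/248 -103/62; -103/62 30/31]

step 0: x̄ = F·x = [1, -2]
step 0: P̄ = F·P·Fᵀ + Q = [27 -4; -4 7]
step 0: y = z − H·x̄ = [-2]
step 0: S = H·P̄·Hᵀ + R = [32]
step 0: K = P̄·Hᵀ·S⁻¹ = [1/4; -7/16]
step 0: x' = x̄ + K·y = [1/2, -9/8]
step 0: P' = (I − K·H)·P̄ = [25 -1/2; -1/2 7/8]
step 1: x̄ = F·x = [-35/8, 1/2]
step 1: P̄ = F·P·Fᵀ + Q = [919/8 -103/2; -103/2 30]
step 1: y = z − H·x̄ = [3]
step 1: S = H·P̄·Hᵀ + R = [124]
step 1: K = P̄·Hᵀ·S⁻¹ = [103/124; -15/31]
step 1: x' = x̄ + K·y = [-467/248, -59/62]
step 1: P' = (I − K·H)·P̄ = [7271/248 -103/62; -103/62 30/31]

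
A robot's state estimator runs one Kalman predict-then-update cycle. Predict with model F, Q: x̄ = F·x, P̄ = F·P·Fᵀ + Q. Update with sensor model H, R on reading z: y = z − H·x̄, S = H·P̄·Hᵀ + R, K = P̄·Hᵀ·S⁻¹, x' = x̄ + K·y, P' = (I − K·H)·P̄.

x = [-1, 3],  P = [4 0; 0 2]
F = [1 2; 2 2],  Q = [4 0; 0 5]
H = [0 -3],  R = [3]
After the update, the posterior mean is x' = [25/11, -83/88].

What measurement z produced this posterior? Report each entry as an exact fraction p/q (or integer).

x̄ = F·x = [5, 4]
P̄ = F·P·Fᵀ + Q = [16 16; 16 29]
S = H·P̄·Hᵀ + R = [264]
K = P̄·Hᵀ·S⁻¹ = [-2/11; -29/88]
x' − x̄ = [-30/11, -435/88] = K·y
y = (KᵀK)⁻¹·Kᵀ·(x' − x̄) = [15]
z = y + H·x̄ = [15] + [-12] = [3]

z = [3]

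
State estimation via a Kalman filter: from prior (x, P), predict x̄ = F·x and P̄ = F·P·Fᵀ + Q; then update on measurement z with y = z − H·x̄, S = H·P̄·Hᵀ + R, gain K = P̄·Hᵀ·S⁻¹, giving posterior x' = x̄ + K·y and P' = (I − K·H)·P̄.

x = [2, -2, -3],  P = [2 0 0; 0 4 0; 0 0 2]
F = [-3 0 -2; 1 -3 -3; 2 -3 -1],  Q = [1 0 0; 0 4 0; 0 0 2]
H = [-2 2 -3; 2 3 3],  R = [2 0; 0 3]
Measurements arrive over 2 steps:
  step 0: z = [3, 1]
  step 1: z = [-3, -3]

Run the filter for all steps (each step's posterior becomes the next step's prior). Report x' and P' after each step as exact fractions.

step 0: x̄ = F·x = [0, 17, 13]
step 0: P̄ = F·P·Fᵀ + Q = [27 6 -8; 6 60 46; -8 46 48]
step 0: y = z − H·x̄ = [8, -89]
step 0: S = H·P̄·Hᵀ + R = [86 -234; -234 1887]
step 0: K = P̄·Hᵀ·S⁻¹ = [-3789/17921 -14/17921; 3435/17921 3560/17921; -948/17921 7226/53763]
step 0: x' = x̄ + K·y = [-29066/17921, 15297/17921, 33053/53763]
step 0: P' = (I − K·H)·P̄ = [416337/17921 -1524/17921 -276048/17921; -1524/17921 3510/17921 1066/17921; -276048/17921 1066/17921 556124/53763]
step 1: x̄ = F·x = [195488/53763, -108010/17921, -345122/53763]
step 1: P̄ = F·P·Fᵀ + Q = [3581630/53763 -2076419/17921 -5575634/53763; -2076419/17921 3872603/17921 3379232/17921; -5575634/53763 3379232/17921 9141092/53763]
step 1: y = z − H·x̄ = [-157619/53763, 1455191/53763]
step 1: S = H·P̄·Hᵀ + R = [4449206/53763 22063540/53763; 22063540/53763 242137754/53763]
step 1: K = P̄·Hᵀ·S⁻¹ = [-40110001/305104993 -63886597/610209986; 528284743/2745944937 1101455921/5491889874; -31345428/305104993 61681612/305104993]
step 1: x' = x̄ + K·y = [724768433/610209986, -6384386261/5491889874, -197148294/305104993]
step 1: P' = (I − K·H)·P̄ = [2760878625/610209986 -70419959/610209986 -917026194/305104993; -70419959/610209986 1083501347/5491889874 24470796/305104993; -917026194/305104993 24470796/305104993 648561612/305104993]

step 0: x' = [-29066/17921, 15297/17921, 33053/53763], P' = [416337/17921 -1524/17921 -276048/17921; -1524/17921 3510/17921 1066/17921; -276048/17921 1066/17921 556124/53763]
step 1: x' = [724768433/610209986, -6384386261/5491889874, -197148294/305104993], P' = [2760878625/610209986 -70419959/610209986 -917026194/305104993; -70419959/610209986 1083501347/5491889874 24470796/305104993; -917026194/305104993 24470796/305104993 648561612/305104993]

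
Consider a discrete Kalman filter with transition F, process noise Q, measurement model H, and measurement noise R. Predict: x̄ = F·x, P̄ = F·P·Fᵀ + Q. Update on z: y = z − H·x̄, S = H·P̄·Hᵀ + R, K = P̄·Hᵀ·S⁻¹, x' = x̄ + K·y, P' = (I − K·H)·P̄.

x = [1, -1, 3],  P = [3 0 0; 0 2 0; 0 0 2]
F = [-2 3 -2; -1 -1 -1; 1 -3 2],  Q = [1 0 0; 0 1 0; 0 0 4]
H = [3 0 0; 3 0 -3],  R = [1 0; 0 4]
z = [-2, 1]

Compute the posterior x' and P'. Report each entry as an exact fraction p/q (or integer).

x̄ = F·x = [-11, -3, 10]
P̄ = F·P·Fᵀ + Q = [39 4 -32; 4 8 -1; -32 -1 33]
y = z − H·x̄ = [31, 64]
S = H·P̄·Hᵀ + R = [352 639; 639 1228]
K = P̄·Hᵀ·S⁻¹ = [7569/23935 213/23935; 5151/23935 -2388/23935; 6717/23935 -7296/23935]
x' = x̄ + K·y = [-15014/23935, -64956/23935, -19367/23935]
P' = (I − K·H)·P̄ = [2523/23935 1717/23935 2239/23935; 1717/23935 165488/23935 4901/23935; 2239/23935 4901/23935 11967/23935]

x' = [-15014/23935, -64956/23935, -19367/23935]
P' = [2523/23935 1717/23935 2239/23935; 1717/23935 165488/23935 4901/23935; 2239/23935 4901/23935 11967/23935]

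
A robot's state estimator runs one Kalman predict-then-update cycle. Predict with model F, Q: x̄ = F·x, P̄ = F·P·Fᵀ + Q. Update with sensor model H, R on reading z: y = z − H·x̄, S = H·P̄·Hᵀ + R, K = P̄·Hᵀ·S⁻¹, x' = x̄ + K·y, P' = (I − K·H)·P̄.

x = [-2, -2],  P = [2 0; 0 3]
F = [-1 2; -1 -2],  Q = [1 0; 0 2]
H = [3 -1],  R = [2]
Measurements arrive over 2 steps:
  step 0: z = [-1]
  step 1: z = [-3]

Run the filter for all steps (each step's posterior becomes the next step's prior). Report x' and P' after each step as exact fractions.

step 0: x' = [179/213, 772/213], P' = [170/213 400/213; 400/213 1292/213]
step 1: x' = [-3714/6667, 7685/6667], P' = [27222/73337 47964/73337; 47964/73337 188608/73337]

step 0: x̄ = F·x = [-2, 6]
step 0: P̄ = F·P·Fᵀ + Q = [15 -10; -10 16]
step 0: y = z − H·x̄ = [11]
step 0: S = H·P̄·Hᵀ + R = [213]
step 0: K = P̄·Hᵀ·S⁻¹ = [55/213; -46/213]
step 0: x' = x̄ + K·y = [179/213, 772/213]
step 0: P' = (I − K·H)·P̄ = [170/213 400/213; 400/213 1292/213]
step 1: x̄ = F·x = [455/71, -1723/213]
step 1: P̄ = F·P·Fᵀ + Q = [1317/71 -1666/71; -1666/71 7364/213]
step 1: y = z − H·x̄ = [-6457/213]
step 1: S = H·P̄·Hᵀ + R = [73337/213]
step 1: K = P̄·Hᵀ·S⁻¹ = [16851/73337; -22358/73337]
step 1: x' = x̄ + K·y = [-3714/6667, 7685/6667]
step 1: P' = (I − K·H)·P̄ = [27222/73337 47964/73337; 47964/73337 188608/73337]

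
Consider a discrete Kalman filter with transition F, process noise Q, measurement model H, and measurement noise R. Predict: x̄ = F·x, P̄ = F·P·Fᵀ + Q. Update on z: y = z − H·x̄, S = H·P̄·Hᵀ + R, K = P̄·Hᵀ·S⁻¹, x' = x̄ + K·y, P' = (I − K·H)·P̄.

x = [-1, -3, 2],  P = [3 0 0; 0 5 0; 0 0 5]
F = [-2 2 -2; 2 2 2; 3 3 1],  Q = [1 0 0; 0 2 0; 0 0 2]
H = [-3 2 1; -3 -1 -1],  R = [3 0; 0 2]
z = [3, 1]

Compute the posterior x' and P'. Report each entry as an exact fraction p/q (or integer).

x̄ = F·x = [-8, -4, -10]
P̄ = F·P·Fᵀ + Q = [53 -12 2; -12 54 58; 2 58 79]
y = z − H·x̄ = [-3, -37]
S = H·P̄·Hᵀ + R = [1139 152; 152 668]
K = P̄·Hᵀ·S⁻¹ = [-24565/184437 -142199/737748; 36622/184437 -29317/184437; 36997/184437 -191605/737748]
x' = x̄ + K·y = [-345841/737748, 237115/184437, -732059/737748]
P' = (I − K·H)·P̄ = [127933/737748 47105/184437 -287821/737748; 47105/184437 333862/184437 -416543/184437; -287821/737748 -416543/184437 2912845/737748]

x' = [-345841/737748, 237115/184437, -732059/737748]
P' = [127933/737748 47105/184437 -287821/737748; 47105/184437 333862/184437 -416543/184437; -287821/737748 -416543/184437 2912845/737748]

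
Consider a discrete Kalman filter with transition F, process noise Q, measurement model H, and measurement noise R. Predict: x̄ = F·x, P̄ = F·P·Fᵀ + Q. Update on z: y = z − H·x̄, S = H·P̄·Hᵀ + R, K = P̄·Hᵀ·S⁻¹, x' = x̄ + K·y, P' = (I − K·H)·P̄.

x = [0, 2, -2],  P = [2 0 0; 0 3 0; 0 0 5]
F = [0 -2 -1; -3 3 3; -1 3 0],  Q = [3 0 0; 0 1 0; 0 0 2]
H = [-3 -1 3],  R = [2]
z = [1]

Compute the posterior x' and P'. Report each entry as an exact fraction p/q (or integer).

x̄ = F·x = [-2, 0, 6]
P̄ = F·P·Fᵀ + Q = [20 -33 -18; -33 91 33; -18 33 31]
y = z − H·x̄ = [-23]
S = H·P̄·Hᵀ + R = [480]
K = P̄·Hᵀ·S⁻¹ = [-27/160; 107/480; 19/80]
x' = x̄ + K·y = [301/160, -2461/480, 43/80]
P' = (I − K·H)·P̄ = [1013/160 -2391/160 99/80; -2391/160 32231/480 607/80; 99/80 607/80 157/40]

x' = [301/160, -2461/480, 43/80]
P' = [1013/160 -2391/160 99/80; -2391/160 32231/480 607/80; 99/80 607/80 157/40]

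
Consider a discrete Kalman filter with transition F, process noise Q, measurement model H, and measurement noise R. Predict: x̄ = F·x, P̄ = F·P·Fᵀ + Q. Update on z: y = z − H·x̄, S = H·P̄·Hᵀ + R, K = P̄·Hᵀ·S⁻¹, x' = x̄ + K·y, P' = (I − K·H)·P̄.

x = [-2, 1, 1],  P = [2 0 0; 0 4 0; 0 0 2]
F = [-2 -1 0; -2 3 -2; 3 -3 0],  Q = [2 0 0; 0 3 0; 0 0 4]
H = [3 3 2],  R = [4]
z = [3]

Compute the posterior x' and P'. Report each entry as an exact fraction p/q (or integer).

x̄ = F·x = [3, 5, -9]
P̄ = F·P·Fᵀ + Q = [14 -4 0; -4 55 -48; 0 -48 58]
y = z − H·x̄ = [-3]
S = H·P̄·Hᵀ + R = [209]
K = P̄·Hᵀ·S⁻¹ = [30/209; 3/11; -28/209]
x' = x̄ + K·y = [537/209, 46/11, -1797/209]
P' = (I − K·H)·P̄ = [2026/209 -134/11 840/209; -134/11 434/11 -444/11; 840/209 -444/11 11338/209]

x' = [537/209, 46/11, -1797/209]
P' = [2026/209 -134/11 840/209; -134/11 434/11 -444/11; 840/209 -444/11 11338/209]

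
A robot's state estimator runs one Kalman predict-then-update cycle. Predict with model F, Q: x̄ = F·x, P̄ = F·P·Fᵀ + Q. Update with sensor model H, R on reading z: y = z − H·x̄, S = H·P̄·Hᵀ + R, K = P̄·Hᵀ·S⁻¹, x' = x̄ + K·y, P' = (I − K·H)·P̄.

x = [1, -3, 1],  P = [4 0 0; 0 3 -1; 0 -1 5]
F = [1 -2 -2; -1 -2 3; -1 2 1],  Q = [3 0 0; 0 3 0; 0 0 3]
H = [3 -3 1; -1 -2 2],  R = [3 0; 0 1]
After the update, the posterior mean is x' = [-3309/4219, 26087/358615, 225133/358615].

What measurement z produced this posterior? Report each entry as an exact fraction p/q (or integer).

x̄ = F·x = [5, 8, -6]
P̄ = F·P·Fᵀ + Q = [31 -20 -20; -20 76 3; -20 3 20]
S = H·P̄·Hᵀ + R = [1208 339; 339 392]
K = P̄·Hᵀ·S⁻¹ = [737/4219 -971/4219; -69006/358615 -55593/358615; -37514/358615 81843/358615]
x' − x̄ = [-24404/4219, -2842833/358615, 2376823/358615] = K·y
y = (KᵀK)⁻¹·Kᵀ·(x' − x̄) = [13, 35]
z = y + H·x̄ = [13, 35] + [-15, -33] = [-2, 2]

z = [-2, 2]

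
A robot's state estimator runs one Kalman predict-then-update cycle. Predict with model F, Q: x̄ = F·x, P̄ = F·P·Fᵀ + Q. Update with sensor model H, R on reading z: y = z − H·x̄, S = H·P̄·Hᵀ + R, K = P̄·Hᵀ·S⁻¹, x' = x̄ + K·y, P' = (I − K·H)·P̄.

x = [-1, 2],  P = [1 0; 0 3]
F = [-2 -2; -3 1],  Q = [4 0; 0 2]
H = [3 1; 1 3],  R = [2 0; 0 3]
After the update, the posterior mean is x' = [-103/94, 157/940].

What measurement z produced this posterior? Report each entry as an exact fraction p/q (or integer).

x̄ = F·x = [-2, 5]
P̄ = F·P·Fᵀ + Q = [20 0; 0 14]
S = H·P̄·Hᵀ + R = [196 102; 102 149]
K = P̄·Hᵀ·S⁻¹ = [69/188 -11/94; -1099/9400 1701/4700]
x' − x̄ = [85/94, -4543/940] = K·y
y = (KᵀK)⁻¹·Kᵀ·(x' − x̄) = [-2, -14]
z = y + H·x̄ = [-2, -14] + [-1, 13] = [-3, -1]

z = [-3, -1]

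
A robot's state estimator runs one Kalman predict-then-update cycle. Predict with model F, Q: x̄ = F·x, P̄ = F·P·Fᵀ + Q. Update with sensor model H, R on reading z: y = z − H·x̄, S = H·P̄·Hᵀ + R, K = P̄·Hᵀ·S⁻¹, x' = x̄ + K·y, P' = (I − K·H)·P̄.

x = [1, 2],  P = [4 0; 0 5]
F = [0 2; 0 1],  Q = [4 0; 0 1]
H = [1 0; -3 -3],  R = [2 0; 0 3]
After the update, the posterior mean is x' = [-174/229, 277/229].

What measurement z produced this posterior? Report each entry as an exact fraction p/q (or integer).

x̄ = F·x = [4, 2]
P̄ = F·P·Fᵀ + Q = [24 10; 10 6]
S = H·P̄·Hᵀ + R = [26 -102; -102 453]
K = P̄·Hᵀ·S⁻¹ = [78/229 -34/229; -61/229 -38/229]
x' − x̄ = [-1090/229, -181/229] = K·y
y = (KᵀK)⁻¹·Kᵀ·(x' − x̄) = [-7, 16]
z = y + H·x̄ = [-7, 16] + [4, -18] = [-3, -2]

z = [-3, -2]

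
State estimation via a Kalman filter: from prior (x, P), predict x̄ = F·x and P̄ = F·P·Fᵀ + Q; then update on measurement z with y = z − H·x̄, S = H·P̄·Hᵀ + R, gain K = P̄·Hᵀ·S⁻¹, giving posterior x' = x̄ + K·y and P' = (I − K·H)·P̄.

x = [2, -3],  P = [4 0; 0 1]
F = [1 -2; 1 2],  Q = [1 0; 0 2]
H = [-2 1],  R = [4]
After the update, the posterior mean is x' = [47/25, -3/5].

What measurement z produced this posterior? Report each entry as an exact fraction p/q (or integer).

z = [-3]

x̄ = F·x = [8, -4]
P̄ = F·P·Fᵀ + Q = [9 0; 0 10]
S = H·P̄·Hᵀ + R = [50]
K = P̄·Hᵀ·S⁻¹ = [-9/25; 1/5]
x' − x̄ = [-153/25, 17/5] = K·y
y = (KᵀK)⁻¹·Kᵀ·(x' − x̄) = [17]
z = y + H·x̄ = [17] + [-20] = [-3]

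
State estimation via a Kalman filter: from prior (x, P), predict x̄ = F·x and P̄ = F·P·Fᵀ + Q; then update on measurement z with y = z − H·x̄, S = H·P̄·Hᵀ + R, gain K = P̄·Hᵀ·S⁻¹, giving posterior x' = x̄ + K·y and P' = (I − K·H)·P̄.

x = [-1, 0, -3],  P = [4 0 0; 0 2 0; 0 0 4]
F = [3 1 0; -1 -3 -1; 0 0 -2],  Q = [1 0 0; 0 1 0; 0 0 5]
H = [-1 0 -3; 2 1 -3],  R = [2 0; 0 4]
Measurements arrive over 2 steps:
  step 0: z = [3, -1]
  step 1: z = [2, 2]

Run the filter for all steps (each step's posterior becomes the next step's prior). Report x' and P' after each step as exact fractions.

step 0: x̄ = F·x = [-3, 4, 6]
step 0: P̄ = F·P·Fᵀ + Q = [39 -18 0; -18 27 8; 0 8 21]
step 0: y = z − H·x̄ = [18, 19]
step 0: S = H·P̄·Hᵀ + R = [230 105; 105 256]
step 0: K = P̄·Hᵀ·S⁻¹ = [-16284/47855 3579/9571; 1929/47855 -1392/9571; -609/2815 -71/563]
step 0: x' = x̄ + K·y = [-96672/47855, 93902/47855, -817/2815]
step 0: P' = (I − K·H)·P̄ = [157569/47855 -368559/47855 -2451/2815; -368559/47855 1073979/47855 7151/2815; -2451/2815 7151/2815 1223/2815]
step 1: x̄ = F·x = [-196114/47855, -34229/9571, 1634/2815]
step 1: P̄ = F·P·Fᵀ + Q = [328601/47855 -1124/9571 404/2815; -1124/9571 1665348/9571 8090/563; 404/2815 8090/563 18967/2815]
step 1: y = z − H·x̄ = [-3414/9571, 742417/47855]
step 1: S = H·P̄·Hᵀ + R = [673494/9571 33363/9571; 33363/9571 8503719/47855]
step 1: K = P̄·Hᵀ·S⁻¹ = [-21417461/199269957 5068673/66423319; -129126008/199269957 149050730/199269957; -57394450/199269957 -5105743/199269957]
step 1: x' = x̄ + K·y = [-191027237/66423319, 1645761571/199269957, 56931433/199269957]
step 1: P' = (I − K·H)·P̄ = [1011525634/199269957 -2930917904/199269957 -322896904/199269957; -2930917904/199269957 3215736216/66423319 1063056640/199269957; -322896904/199269957 1063056640/199269957 48631756/66423319]

step 0: x' = [-96672/47855, 93902/47855, -817/2815], P' = [157569/47855 -368559/47855 -2451/2815; -368559/47855 1073979/47855 7151/2815; -2451/2815 7151/2815 1223/2815]
step 1: x' = [-191027237/66423319, 1645761571/199269957, 56931433/199269957], P' = [1011525634/199269957 -2930917904/199269957 -322896904/199269957; -2930917904/199269957 3215736216/66423319 1063056640/199269957; -322896904/199269957 1063056640/199269957 48631756/66423319]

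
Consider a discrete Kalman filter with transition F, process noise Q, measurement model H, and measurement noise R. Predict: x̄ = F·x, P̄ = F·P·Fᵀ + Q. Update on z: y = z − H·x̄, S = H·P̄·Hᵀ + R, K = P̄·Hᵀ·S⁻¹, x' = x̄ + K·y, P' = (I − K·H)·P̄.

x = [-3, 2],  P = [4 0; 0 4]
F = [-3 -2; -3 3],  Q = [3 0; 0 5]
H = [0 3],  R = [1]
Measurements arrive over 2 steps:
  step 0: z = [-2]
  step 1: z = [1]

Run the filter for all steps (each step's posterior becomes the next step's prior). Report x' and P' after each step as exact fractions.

step 0: x̄ = F·x = [5, 15]
step 0: P̄ = F·P·Fᵀ + Q = [55 12; 12 77]
step 0: y = z − H·x̄ = [-47]
step 0: S = H·P̄·Hᵀ + R = [694]
step 0: K = P̄·Hᵀ·S⁻¹ = [18/347; 231/694]
step 0: x' = x̄ + K·y = [889/347, -447/694]
step 0: P' = (I − K·H)·P̄ = [18437/347 6/347; 6/347 77/694]
step 1: x̄ = F·x = [-2220/347, -6675/694]
step 1: P̄ = F·P·Fᵀ + Q = [167200/347 165684/347; 165684/347 335813/694]
step 1: y = z − H·x̄ = [20719/694]
step 1: S = H·P̄·Hᵀ + R = [3023011/694]
step 1: K = P̄·Hᵀ·S⁻¹ = [994104/3023011; 1007439/3023011]
step 1: x' = x̄ + K·y = [10338144/3023011, 1000764/3023011]
step 1: P' = (I − K·H)·P̄ = [32639936/3023011 331368/3023011; 331368/3023011 335813/3023011]

step 0: x' = [889/347, -447/694], P' = [18437/347 6/347; 6/347 77/694]
step 1: x' = [10338144/3023011, 1000764/3023011], P' = [32639936/3023011 331368/3023011; 331368/3023011 335813/3023011]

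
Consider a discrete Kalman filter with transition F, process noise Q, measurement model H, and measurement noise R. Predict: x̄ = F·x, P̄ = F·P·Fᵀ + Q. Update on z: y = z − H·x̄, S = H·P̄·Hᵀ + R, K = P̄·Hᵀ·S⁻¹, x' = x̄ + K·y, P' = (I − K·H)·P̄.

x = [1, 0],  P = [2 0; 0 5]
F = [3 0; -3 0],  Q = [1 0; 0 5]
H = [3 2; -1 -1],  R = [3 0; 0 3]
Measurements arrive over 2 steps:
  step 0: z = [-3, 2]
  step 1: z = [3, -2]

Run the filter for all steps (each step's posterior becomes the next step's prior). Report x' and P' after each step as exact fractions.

step 0: x' = [233/281, -729/281], P' = [1866/281 -2535/281; -2535/281 3597/281]
step 1: x' = [26329/36917, 17685/36917], P' = [337242/36917 -459339/36917; -459339/36917 3228861/184585]

step 0: x̄ = F·x = [3, -3]
step 0: P̄ = F·P·Fᵀ + Q = [19 -18; -18 23]
step 0: y = z − H·x̄ = [-6, 2]
step 0: S = H·P̄·Hᵀ + R = [50 -13; -13 9]
step 0: K = P̄·Hᵀ·S⁻¹ = [176/281 223/281; -137/281 -354/281]
step 0: x' = x̄ + K·y = [233/281, -729/281]
step 0: P' = (I − K·H)·P̄ = [1866/281 -2535/281; -2535/281 3597/281]
step 1: x̄ = F·x = [699/281, -699/281]
step 1: P̄ = F·P·Fᵀ + Q = [17075/281 -16794/281; -16794/281 18199/281]
step 1: y = z − H·x̄ = [144/281, -2]
step 1: S = H·P̄·Hᵀ + R = [25786/281 -13; -13 9]
step 1: K = P̄·Hᵀ·S⁻¹ = [31016/36917 40699/36917; -144121/184585 -310722/184585]
step 1: x' = x̄ + K·y = [26329/36917, 17685/36917]
step 1: P' = (I − K·H)·P̄ = [337242/36917 -459339/36917; -459339/36917 3228861/184585]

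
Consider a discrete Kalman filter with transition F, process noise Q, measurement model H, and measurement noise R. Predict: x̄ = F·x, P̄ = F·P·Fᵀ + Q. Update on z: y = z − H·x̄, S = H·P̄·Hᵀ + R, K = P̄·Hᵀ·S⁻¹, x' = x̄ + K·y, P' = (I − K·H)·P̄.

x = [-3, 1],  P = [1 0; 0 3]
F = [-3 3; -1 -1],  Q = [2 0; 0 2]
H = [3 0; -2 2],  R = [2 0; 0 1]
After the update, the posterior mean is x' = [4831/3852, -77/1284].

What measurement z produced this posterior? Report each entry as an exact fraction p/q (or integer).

z = [3, -3]

x̄ = F·x = [12, 2]
P̄ = F·P·Fᵀ + Q = [38 -6; -6 6]
S = H·P̄·Hᵀ + R = [344 -264; -264 225]
K = P̄·Hᵀ·S⁻¹ = [403/1284 -22/963; 127/428 146/321]
x' − x̄ = [-41393/3852, -2645/1284] = K·y
y = (KᵀK)⁻¹·Kᵀ·(x' − x̄) = [-33, 17]
z = y + H·x̄ = [-33, 17] + [36, -20] = [3, -3]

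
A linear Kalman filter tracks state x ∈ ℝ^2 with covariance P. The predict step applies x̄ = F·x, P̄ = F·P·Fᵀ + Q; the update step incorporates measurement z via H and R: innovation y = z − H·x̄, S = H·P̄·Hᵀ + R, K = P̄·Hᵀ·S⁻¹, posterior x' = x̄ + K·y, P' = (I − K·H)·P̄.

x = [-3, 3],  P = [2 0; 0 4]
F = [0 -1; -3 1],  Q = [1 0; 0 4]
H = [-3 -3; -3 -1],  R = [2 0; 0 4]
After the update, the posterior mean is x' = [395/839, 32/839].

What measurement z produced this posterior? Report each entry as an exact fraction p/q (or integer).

x̄ = F·x = [-3, 12]
P̄ = F·P·Fᵀ + Q = [5 -4; -4 26]
S = H·P̄·Hᵀ + R = [209 75; 75 51]
K = P̄·Hᵀ·S⁻¹ = [112/839 -1037/2517; -386/839 1012/2517]
x' − x̄ = [2912/839, -10036/839] = K·y
y = (KᵀK)⁻¹·Kᵀ·(x' − x̄) = [26, 0]
z = y + H·x̄ = [26, 0] + [-27, -3] = [-1, -3]

z = [-1, -3]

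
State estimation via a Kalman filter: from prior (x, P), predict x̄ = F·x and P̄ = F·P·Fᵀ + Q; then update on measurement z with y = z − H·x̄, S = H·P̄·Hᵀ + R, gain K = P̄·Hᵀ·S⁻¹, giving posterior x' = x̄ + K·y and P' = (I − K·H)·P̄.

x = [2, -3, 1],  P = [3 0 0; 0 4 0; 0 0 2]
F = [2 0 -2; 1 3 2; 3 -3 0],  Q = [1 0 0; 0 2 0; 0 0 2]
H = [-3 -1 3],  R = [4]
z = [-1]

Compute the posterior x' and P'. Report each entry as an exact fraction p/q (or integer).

x' = [1621/653, 2315/653, 2235/653]
P' = [13664/653 -2174/653 12930/653; -2174/653 16621/653 3201/653; 12930/653 3201/653 14221/653]

x̄ = F·x = [2, -5, 15]
P̄ = F·P·Fᵀ + Q = [21 -2 18; -2 49 -27; 18 -27 65]
y = z − H·x̄ = [-45]
S = H·P̄·Hᵀ + R = [653]
K = P̄·Hᵀ·S⁻¹ = [-7/653; -124/653; 168/653]
x' = x̄ + K·y = [1621/653, 2315/653, 2235/653]
P' = (I − K·H)·P̄ = [13664/653 -2174/653 12930/653; -2174/653 16621/653 3201/653; 12930/653 3201/653 14221/653]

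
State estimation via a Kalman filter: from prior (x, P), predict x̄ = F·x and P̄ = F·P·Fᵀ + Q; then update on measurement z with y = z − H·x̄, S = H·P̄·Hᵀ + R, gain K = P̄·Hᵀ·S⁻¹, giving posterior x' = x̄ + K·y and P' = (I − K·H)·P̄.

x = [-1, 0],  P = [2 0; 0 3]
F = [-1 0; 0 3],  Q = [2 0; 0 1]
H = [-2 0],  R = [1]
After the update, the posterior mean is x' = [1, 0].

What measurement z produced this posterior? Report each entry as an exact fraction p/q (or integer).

x̄ = F·x = [1, 0]
P̄ = F·P·Fᵀ + Q = [4 0; 0 28]
S = H·P̄·Hᵀ + R = [17]
K = P̄·Hᵀ·S⁻¹ = [-8/17; 0]
x' − x̄ = [0, 0] = K·y
y = (KᵀK)⁻¹·Kᵀ·(x' − x̄) = [0]
z = y + H·x̄ = [0] + [-2] = [-2]

z = [-2]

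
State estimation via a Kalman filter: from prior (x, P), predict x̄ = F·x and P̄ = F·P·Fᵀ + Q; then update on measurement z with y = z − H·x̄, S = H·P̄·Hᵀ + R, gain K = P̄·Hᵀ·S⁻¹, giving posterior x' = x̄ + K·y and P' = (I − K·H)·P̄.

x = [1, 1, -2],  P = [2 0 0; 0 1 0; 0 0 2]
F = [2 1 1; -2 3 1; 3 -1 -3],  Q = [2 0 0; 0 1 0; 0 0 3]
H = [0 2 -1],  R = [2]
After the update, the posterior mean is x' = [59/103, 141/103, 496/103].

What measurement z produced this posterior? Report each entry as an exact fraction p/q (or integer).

z = [-2]

x̄ = F·x = [1, -1, 8]
P̄ = F·P·Fᵀ + Q = [13 -3 5; -3 20 -21; 5 -21 40]
S = H·P̄·Hᵀ + R = [206]
K = P̄·Hᵀ·S⁻¹ = [-11/206; 61/206; -41/103]
x' − x̄ = [-44/103, 244/103, -328/103] = K·y
y = (KᵀK)⁻¹·Kᵀ·(x' − x̄) = [8]
z = y + H·x̄ = [8] + [-10] = [-2]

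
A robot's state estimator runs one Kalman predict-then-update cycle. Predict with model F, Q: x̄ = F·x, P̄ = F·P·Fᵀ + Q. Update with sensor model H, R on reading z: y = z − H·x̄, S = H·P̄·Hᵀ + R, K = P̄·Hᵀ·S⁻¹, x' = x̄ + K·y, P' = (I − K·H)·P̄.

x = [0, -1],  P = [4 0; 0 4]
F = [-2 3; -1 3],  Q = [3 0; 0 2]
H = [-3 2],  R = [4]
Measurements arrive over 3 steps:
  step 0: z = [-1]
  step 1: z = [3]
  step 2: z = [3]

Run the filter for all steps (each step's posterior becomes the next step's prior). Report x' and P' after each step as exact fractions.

step 0: x̄ = F·x = [-3, -3]
step 0: P̄ = F·P·Fᵀ + Q = [55 44; 44 42]
step 0: y = z − H·x̄ = [-4]
step 0: S = H·P̄·Hᵀ + R = [139]
step 0: K = P̄·Hᵀ·S⁻¹ = [-77/139; -48/139]
step 0: x' = x̄ + K·y = [-109/139, -225/139]
step 0: P' = (I − K·H)·P̄ = [1716/139 2420/139; 2420/139 3534/139]
step 1: x̄ = F·x = [-457/139, -566/139]
step 1: P̄ = F·P·Fᵀ + Q = [10047/139 13458/139; 13458/139 19280/139]
step 1: y = z − H·x̄ = [178/139]
step 1: S = H·P̄·Hᵀ + R = [6603/139]
step 1: K = P̄·Hᵀ·S⁻¹ = [-1075/2201; -1814/6603]
step 1: x' = x̄ + K·y = [-8613/2201, -29210/6603]
step 1: P' = (I − K·H)·P̄ = [134148/2201 199072/2201; 199072/2201 892196/6603]
step 2: x̄ = F·x = [-11984/2201, -20597/2201]
step 2: P̄ = F·P·Fᵀ + Q = [830919/2201 1153236/2201; 1153236/2201 1620706/2201]
step 2: y = z − H·x̄ = [11845/2201]
step 2: S = H·P̄·Hᵀ + R = [131067/2201]
step 2: K = P̄·Hᵀ·S⁻¹ = [-62095/43689; -218296/131067]
step 2: x' = x̄ + K·y = [-572051/43689, -2401319/131067]
step 2: P' = (I − K·H)·P̄ = [3745972/14563 16732684/43689; 16732684/43689 74860486/131067]

step 0: x' = [-109/139, -225/139], P' = [1716/139 2420/139; 2420/139 3534/139]
step 1: x' = [-8613/2201, -29210/6603], P' = [134148/2201 199072/2201; 199072/2201 892196/6603]
step 2: x' = [-572051/43689, -2401319/131067], P' = [3745972/14563 16732684/43689; 16732684/43689 74860486/131067]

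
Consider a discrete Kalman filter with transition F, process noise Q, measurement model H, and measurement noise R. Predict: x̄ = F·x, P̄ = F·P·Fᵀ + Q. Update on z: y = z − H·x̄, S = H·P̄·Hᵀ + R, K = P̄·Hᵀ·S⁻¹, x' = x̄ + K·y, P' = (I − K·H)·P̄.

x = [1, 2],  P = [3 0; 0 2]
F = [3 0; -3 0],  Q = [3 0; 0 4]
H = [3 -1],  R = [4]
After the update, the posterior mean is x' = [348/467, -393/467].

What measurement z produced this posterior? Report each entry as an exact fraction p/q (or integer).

x̄ = F·x = [3, -3]
P̄ = F·P·Fᵀ + Q = [30 -27; -27 31]
S = H·P̄·Hᵀ + R = [467]
K = P̄·Hᵀ·S⁻¹ = [117/467; -112/467]
x' − x̄ = [-1053/467, 1008/467] = K·y
y = (KᵀK)⁻¹·Kᵀ·(x' − x̄) = [-9]
z = y + H·x̄ = [-9] + [12] = [3]

z = [3]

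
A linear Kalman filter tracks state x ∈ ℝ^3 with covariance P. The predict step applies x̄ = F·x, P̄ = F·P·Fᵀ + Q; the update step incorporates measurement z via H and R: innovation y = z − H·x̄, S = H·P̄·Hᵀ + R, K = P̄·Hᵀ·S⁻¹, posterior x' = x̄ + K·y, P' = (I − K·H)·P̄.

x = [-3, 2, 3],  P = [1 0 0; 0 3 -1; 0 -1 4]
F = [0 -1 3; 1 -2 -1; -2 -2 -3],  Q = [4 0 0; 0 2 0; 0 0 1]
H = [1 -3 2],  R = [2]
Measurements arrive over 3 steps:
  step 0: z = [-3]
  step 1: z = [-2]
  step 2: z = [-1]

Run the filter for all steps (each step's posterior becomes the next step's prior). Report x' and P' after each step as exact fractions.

step 0: x̄ = F·x = [7, -10, -7]
step 0: P̄ = F·P·Fᵀ + Q = [49 -1 -27; -1 15 14; -27 14 41]
step 0: y = z − H·x̄ = [-26]
step 0: S = H·P̄·Hᵀ + R = [80]
step 0: K = P̄·Hᵀ·S⁻¹ = [-1/40; -9/40; 13/80]
step 0: x' = x̄ + K·y = [153/20, -83/20, -449/40]
step 0: P' = (I − K·H)·P̄ = [979/20 -29/20 -1067/40; -29/20 219/20 677/40; -1067/40 677/40 3111/80]
step 1: x̄ = F·x = [-1181/40, 1087/40, 1067/40]
step 1: P̄ = F·P·Fᵀ + Q = [21071/80 -20637/80 -17737/80; -20637/80 20839/80 17739/80; -17737/80 17739/80 36959/80]
step 1: y = z − H·x̄ = [557/10]
step 1: S = H·P̄·Hᵀ + R = [12289/5]
step 1: K = P̄·Hᵀ·S⁻¹ = [11877/49156; -11919/49156; 741/49156]
step 1: x' = x̄ + K·y = [-394891/24578, 335963/24578, 676255/24578]
step 1: P' = (I − K·H)·P̄ = [11787839/98312 -11204613/98312 -22677085/98312; -11204613/98312 11402791/98312 22682655/98312; -22677085/98312 22682655/98312 45364007/98312]
step 2: x̄ = F·x = [846401/12289, -871536/12289, -1910909/24578]
step 2: P̄ = F·P·Fᵀ + Q = [70994043/24578 -70881589/24578 -169932581/49156; -70881589/24578 70965719/24578 169928303/49156; -169932581/49156 169928303/49156 411566831/98312]
step 2: y = z − H·x̄ = [-1562389/12289]
step 2: S = H·P̄·Hᵀ + R = [187156055/24578]
step 2: K = P̄·Hᵀ·S⁻¹ = [113706229/187156055; -113850443/187156055; -268150659/374312110]
step 2: x' = x̄ + K·y = [-1565976834/187156055, 1201516823/187156055, 2494810402/187156055]
step 2: P' = (I − K·H)·P̄ = [14560114858/187156055 -13036619166/187156055 -26721279949/187156055; -13036619166/187156055 13009221132/187156055 25918290838/187156055; -26721279949/187156055 25918290838/187156055 52104000902/187156055]

step 0: x' = [153/20, -83/20, -449/40], P' = [979/20 -29/20 -1067/40; -29/20 219/20 677/40; -1067/40 677/40 3111/80]
step 1: x' = [-394891/24578, 335963/24578, 676255/24578], P' = [11787839/98312 -11204613/98312 -22677085/98312; -11204613/98312 11402791/98312 22682655/98312; -22677085/98312 22682655/98312 45364007/98312]
step 2: x' = [-1565976834/187156055, 1201516823/187156055, 2494810402/187156055], P' = [14560114858/187156055 -13036619166/187156055 -26721279949/187156055; -13036619166/187156055 13009221132/187156055 25918290838/187156055; -26721279949/187156055 25918290838/187156055 52104000902/187156055]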